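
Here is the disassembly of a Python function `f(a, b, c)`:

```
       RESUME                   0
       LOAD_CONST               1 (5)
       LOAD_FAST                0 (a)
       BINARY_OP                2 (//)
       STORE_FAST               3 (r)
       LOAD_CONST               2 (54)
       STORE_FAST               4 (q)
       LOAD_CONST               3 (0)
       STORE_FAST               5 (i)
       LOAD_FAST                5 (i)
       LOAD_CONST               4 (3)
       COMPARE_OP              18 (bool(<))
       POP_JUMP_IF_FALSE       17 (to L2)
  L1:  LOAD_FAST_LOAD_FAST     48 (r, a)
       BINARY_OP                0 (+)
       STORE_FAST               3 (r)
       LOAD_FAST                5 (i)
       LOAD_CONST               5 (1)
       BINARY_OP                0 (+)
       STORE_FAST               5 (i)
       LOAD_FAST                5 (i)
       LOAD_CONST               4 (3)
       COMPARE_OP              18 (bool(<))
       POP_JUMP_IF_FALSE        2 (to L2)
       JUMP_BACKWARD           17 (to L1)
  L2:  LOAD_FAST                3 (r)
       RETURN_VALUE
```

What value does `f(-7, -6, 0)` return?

LOAD_CONST → push 5. Stack: [5]
LOAD_FAST a → push -7. Stack: [5, -7]
BINARY_OP // → 5 // -7 = -1. Stack: [-1]
STORE_FAST r → r=-1. Stack: []
LOAD_CONST → push 54. Stack: [54]
STORE_FAST q → q=54. Stack: []
LOAD_CONST → push 0. Stack: [0]
STORE_FAST i → i=0. Stack: []
LOAD_FAST i → push 0. Stack: [0]
LOAD_CONST → push 3. Stack: [0, 3]
COMPARE_OP bool(<) → 0 vs 3 = True. Stack: [True]
POP_JUMP_IF_FALSE → pop True; no jump. Stack: []
LOAD_FAST_LOAD_FAST r,a → push -1,-7. Stack: [-1, -7]
BINARY_OP + → -1 + -7 = -8. Stack: [-8]
STORE_FAST r → r=-8. Stack: []
LOAD_FAST i → push 0. Stack: [0]
LOAD_CONST → push 1. Stack: [0, 1]
BINARY_OP + → 0 + 1 = 1. Stack: [1]
STORE_FAST i → i=1. Stack: []
LOAD_FAST i → push 1. Stack: [1]
LOAD_CONST → push 3. Stack: [1, 3]
COMPARE_OP bool(<) → 1 vs 3 = True. Stack: [True]
POP_JUMP_IF_FALSE → pop True; no jump. Stack: []
LOAD_FAST_LOAD_FAST r,a → push -8,-7. Stack: [-8, -7]
BINARY_OP + → -8 + -7 = -15. Stack: [-15]
STORE_FAST r → r=-15. Stack: []
LOAD_FAST i → push 1. Stack: [1]
LOAD_CONST → push 1. Stack: [1, 1]
BINARY_OP + → 1 + 1 = 2. Stack: [2]
STORE_FAST i → i=2. Stack: []
LOAD_FAST i → push 2. Stack: [2]
LOAD_CONST → push 3. Stack: [2, 3]
COMPARE_OP bool(<) → 2 vs 3 = True. Stack: [True]
POP_JUMP_IF_FALSE → pop True; no jump. Stack: []
LOAD_FAST_LOAD_FAST r,a → push -15,-7. Stack: [-15, -7]
BINARY_OP + → -15 + -7 = -22. Stack: [-22]
STORE_FAST r → r=-22. Stack: []
LOAD_FAST i → push 2. Stack: [2]
LOAD_CONST → push 1. Stack: [2, 1]
BINARY_OP + → 2 + 1 = 3. Stack: [3]
STORE_FAST i → i=3. Stack: []
LOAD_FAST i → push 3. Stack: [3]
LOAD_CONST → push 3. Stack: [3, 3]
COMPARE_OP bool(<) → 3 vs 3 = False. Stack: [False]
POP_JUMP_IF_FALSE → pop False; jump. Stack: []
LOAD_FAST r → push -22. Stack: [-22]
RETURN_VALUE → return -22.

-22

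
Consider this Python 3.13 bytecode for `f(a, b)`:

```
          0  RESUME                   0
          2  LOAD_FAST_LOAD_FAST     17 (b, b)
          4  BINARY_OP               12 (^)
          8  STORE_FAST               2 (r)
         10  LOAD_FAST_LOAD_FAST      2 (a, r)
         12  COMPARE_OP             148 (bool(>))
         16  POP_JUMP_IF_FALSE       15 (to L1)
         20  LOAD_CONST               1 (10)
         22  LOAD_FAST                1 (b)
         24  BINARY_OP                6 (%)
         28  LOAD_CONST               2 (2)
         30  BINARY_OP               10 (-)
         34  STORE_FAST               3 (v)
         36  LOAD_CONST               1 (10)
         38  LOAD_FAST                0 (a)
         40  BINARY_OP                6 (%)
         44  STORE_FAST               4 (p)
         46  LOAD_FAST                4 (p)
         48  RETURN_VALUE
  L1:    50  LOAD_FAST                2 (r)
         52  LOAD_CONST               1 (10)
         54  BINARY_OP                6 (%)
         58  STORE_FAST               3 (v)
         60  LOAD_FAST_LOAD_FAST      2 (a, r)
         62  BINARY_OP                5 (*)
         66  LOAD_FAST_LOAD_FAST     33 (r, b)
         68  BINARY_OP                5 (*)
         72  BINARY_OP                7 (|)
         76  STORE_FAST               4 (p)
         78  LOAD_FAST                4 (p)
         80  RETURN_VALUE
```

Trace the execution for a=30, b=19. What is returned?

LOAD_FAST_LOAD_FAST b,b → push 19,19. Stack: [19, 19]
BINARY_OP ^ → 19 ^ 19 = 0. Stack: [0]
STORE_FAST r → r=0. Stack: []
LOAD_FAST_LOAD_FAST a,r → push 30,0. Stack: [30, 0]
COMPARE_OP bool(>) → 30 vs 0 = True. Stack: [True]
POP_JUMP_IF_FALSE → pop True; no jump. Stack: []
LOAD_CONST → push 10. Stack: [10]
LOAD_FAST b → push 19. Stack: [10, 19]
BINARY_OP % → 10 % 19 = 10. Stack: [10]
LOAD_CONST → push 2. Stack: [10, 2]
BINARY_OP - → 10 - 2 = 8. Stack: [8]
STORE_FAST v → v=8. Stack: []
LOAD_CONST → push 10. Stack: [10]
LOAD_FAST a → push 30. Stack: [10, 30]
BINARY_OP % → 10 % 30 = 10. Stack: [10]
STORE_FAST p → p=10. Stack: []
LOAD_FAST p → push 10. Stack: [10]
RETURN_VALUE → return 10.

10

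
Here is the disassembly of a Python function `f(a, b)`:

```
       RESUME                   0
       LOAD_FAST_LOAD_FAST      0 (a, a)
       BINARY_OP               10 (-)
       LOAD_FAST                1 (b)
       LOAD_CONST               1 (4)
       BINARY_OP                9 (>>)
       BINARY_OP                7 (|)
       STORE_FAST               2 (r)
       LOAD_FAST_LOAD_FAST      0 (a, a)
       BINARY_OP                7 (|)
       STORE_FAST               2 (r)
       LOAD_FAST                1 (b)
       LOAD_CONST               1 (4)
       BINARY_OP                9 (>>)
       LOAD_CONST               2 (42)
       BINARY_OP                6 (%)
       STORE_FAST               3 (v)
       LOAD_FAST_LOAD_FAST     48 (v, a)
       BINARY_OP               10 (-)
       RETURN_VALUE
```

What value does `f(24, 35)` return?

LOAD_FAST_LOAD_FAST a,a → push 24,24. Stack: [24, 24]
BINARY_OP - → 24 - 24 = 0. Stack: [0]
LOAD_FAST b → push 35. Stack: [0, 35]
LOAD_CONST → push 4. Stack: [0, 35, 4]
BINARY_OP >> → 35 >> 4 = 2. Stack: [0, 2]
BINARY_OP | → 0 | 2 = 2. Stack: [2]
STORE_FAST r → r=2. Stack: []
LOAD_FAST_LOAD_FAST a,a → push 24,24. Stack: [24, 24]
BINARY_OP | → 24 | 24 = 24. Stack: [24]
STORE_FAST r → r=24. Stack: []
LOAD_FAST b → push 35. Stack: [35]
LOAD_CONST → push 4. Stack: [35, 4]
BINARY_OP >> → 35 >> 4 = 2. Stack: [2]
LOAD_CONST → push 42. Stack: [2, 42]
BINARY_OP % → 2 % 42 = 2. Stack: [2]
STORE_FAST v → v=2. Stack: []
LOAD_FAST_LOAD_FAST v,a → push 2,24. Stack: [2, 24]
BINARY_OP - → 2 - 24 = -22. Stack: [-22]
RETURN_VALUE → return -22.

-22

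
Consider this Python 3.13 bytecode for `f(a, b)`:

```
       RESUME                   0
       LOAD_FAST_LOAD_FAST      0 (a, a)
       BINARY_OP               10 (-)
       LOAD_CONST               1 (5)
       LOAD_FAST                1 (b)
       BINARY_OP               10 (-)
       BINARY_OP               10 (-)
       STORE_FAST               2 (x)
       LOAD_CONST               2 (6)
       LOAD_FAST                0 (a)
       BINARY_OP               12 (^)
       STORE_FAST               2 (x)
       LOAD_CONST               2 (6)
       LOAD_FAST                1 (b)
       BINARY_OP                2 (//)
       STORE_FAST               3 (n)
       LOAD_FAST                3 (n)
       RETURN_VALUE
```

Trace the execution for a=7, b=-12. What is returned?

LOAD_FAST_LOAD_FAST a,a → push 7,7. Stack: [7, 7]
BINARY_OP - → 7 - 7 = 0. Stack: [0]
LOAD_CONST → push 5. Stack: [0, 5]
LOAD_FAST b → push -12. Stack: [0, 5, -12]
BINARY_OP - → 5 - -12 = 17. Stack: [0, 17]
BINARY_OP - → 0 - 17 = -17. Stack: [-17]
STORE_FAST x → x=-17. Stack: []
LOAD_CONST → push 6. Stack: [6]
LOAD_FAST a → push 7. Stack: [6, 7]
BINARY_OP ^ → 6 ^ 7 = 1. Stack: [1]
STORE_FAST x → x=1. Stack: []
LOAD_CONST → push 6. Stack: [6]
LOAD_FAST b → push -12. Stack: [6, -12]
BINARY_OP // → 6 // -12 = -1. Stack: [-1]
STORE_FAST n → n=-1. Stack: []
LOAD_FAST n → push -1. Stack: [-1]
RETURN_VALUE → return -1.

-1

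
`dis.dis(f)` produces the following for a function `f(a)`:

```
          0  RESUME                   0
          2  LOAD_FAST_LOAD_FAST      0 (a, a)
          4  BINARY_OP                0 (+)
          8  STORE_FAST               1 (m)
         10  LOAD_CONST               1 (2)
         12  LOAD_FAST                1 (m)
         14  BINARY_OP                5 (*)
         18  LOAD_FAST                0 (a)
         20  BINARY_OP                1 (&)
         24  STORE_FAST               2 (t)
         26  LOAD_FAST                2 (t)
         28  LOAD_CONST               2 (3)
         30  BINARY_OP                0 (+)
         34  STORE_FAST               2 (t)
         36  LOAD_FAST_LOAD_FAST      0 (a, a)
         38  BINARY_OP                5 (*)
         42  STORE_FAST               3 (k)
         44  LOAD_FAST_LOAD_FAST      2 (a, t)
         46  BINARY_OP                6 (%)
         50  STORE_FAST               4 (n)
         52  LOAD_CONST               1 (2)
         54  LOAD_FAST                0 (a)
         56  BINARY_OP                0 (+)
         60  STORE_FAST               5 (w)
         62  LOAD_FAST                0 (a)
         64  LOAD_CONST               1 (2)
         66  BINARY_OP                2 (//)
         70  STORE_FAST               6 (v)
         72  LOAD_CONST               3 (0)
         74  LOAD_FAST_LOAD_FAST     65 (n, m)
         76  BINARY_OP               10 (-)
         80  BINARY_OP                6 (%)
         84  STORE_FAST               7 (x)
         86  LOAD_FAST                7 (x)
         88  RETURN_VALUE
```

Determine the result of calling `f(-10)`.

0

LOAD_FAST_LOAD_FAST a,a → push -10,-10. Stack: [-10, -10]
BINARY_OP + → -10 + -10 = -20. Stack: [-20]
STORE_FAST m → m=-20. Stack: []
LOAD_CONST → push 2. Stack: [2]
LOAD_FAST m → push -20. Stack: [2, -20]
BINARY_OP * → 2 * -20 = -40. Stack: [-40]
LOAD_FAST a → push -10. Stack: [-40, -10]
BINARY_OP & → -40 & -10 = -48. Stack: [-48]
STORE_FAST t → t=-48. Stack: []
LOAD_FAST t → push -48. Stack: [-48]
LOAD_CONST → push 3. Stack: [-48, 3]
BINARY_OP + → -48 + 3 = -45. Stack: [-45]
STORE_FAST t → t=-45. Stack: []
LOAD_FAST_LOAD_FAST a,a → push -10,-10. Stack: [-10, -10]
BINARY_OP * → -10 * -10 = 100. Stack: [100]
STORE_FAST k → k=100. Stack: []
LOAD_FAST_LOAD_FAST a,t → push -10,-45. Stack: [-10, -45]
BINARY_OP % → -10 % -45 = -10. Stack: [-10]
STORE_FAST n → n=-10. Stack: []
LOAD_CONST → push 2. Stack: [2]
LOAD_FAST a → push -10. Stack: [2, -10]
BINARY_OP + → 2 + -10 = -8. Stack: [-8]
STORE_FAST w → w=-8. Stack: []
LOAD_FAST a → push -10. Stack: [-10]
LOAD_CONST → push 2. Stack: [-10, 2]
BINARY_OP // → -10 // 2 = -5. Stack: [-5]
STORE_FAST v → v=-5. Stack: []
LOAD_CONST → push 0. Stack: [0]
LOAD_FAST_LOAD_FAST n,m → push -10,-20. Stack: [0, -10, -20]
BINARY_OP - → -10 - -20 = 10. Stack: [0, 10]
BINARY_OP % → 0 % 10 = 0. Stack: [0]
STORE_FAST x → x=0. Stack: []
LOAD_FAST x → push 0. Stack: [0]
RETURN_VALUE → return 0.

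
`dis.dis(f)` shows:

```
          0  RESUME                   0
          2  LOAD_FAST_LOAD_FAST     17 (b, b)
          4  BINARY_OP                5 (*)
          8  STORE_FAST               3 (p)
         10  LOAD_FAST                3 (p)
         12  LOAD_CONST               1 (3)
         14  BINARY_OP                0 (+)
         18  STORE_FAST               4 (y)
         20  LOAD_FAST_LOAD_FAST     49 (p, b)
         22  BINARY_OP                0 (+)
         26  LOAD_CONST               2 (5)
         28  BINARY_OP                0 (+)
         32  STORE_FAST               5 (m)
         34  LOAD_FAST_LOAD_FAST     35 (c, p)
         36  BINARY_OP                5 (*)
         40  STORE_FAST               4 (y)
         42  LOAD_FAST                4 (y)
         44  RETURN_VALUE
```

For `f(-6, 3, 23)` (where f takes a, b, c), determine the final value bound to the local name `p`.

9

LOAD_FAST_LOAD_FAST b,b → push 3,3. Stack: [3, 3]
BINARY_OP * → 3 * 3 = 9. Stack: [9]
STORE_FAST p → p=9. Stack: []
LOAD_FAST p → push 9. Stack: [9]
LOAD_CONST → push 3. Stack: [9, 3]
BINARY_OP + → 9 + 3 = 12. Stack: [12]
STORE_FAST y → y=12. Stack: []
LOAD_FAST_LOAD_FAST p,b → push 9,3. Stack: [9, 3]
BINARY_OP + → 9 + 3 = 12. Stack: [12]
LOAD_CONST → push 5. Stack: [12, 5]
BINARY_OP + → 12 + 5 = 17. Stack: [17]
STORE_FAST m → m=17. Stack: []
LOAD_FAST_LOAD_FAST c,p → push 23,9. Stack: [23, 9]
BINARY_OP * → 23 * 9 = 207. Stack: [207]
STORE_FAST y → y=207. Stack: []
LOAD_FAST y → push 207. Stack: [207]
RETURN_VALUE → return 207.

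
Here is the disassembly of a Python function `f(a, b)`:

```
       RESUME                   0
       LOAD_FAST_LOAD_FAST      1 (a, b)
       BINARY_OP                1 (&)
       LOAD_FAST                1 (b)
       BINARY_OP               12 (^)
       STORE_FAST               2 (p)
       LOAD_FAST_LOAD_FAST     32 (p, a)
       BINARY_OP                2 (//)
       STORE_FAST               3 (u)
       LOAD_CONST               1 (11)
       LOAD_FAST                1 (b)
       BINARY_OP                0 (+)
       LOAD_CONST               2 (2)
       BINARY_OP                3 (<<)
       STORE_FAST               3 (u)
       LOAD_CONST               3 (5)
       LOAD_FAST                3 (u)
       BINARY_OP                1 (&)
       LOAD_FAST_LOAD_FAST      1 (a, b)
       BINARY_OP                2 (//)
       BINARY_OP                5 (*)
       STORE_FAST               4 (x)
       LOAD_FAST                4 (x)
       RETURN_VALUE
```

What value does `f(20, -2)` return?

LOAD_FAST_LOAD_FAST a,b → push 20,-2. Stack: [20, -2]
BINARY_OP & → 20 & -2 = 20. Stack: [20]
LOAD_FAST b → push -2. Stack: [20, -2]
BINARY_OP ^ → 20 ^ -2 = -22. Stack: [-22]
STORE_FAST p → p=-22. Stack: []
LOAD_FAST_LOAD_FAST p,a → push -22,20. Stack: [-22, 20]
BINARY_OP // → -22 // 20 = -2. Stack: [-2]
STORE_FAST u → u=-2. Stack: []
LOAD_CONST → push 11. Stack: [11]
LOAD_FAST b → push -2. Stack: [11, -2]
BINARY_OP + → 11 + -2 = 9. Stack: [9]
LOAD_CONST → push 2. Stack: [9, 2]
BINARY_OP << → 9 << 2 = 36. Stack: [36]
STORE_FAST u → u=36. Stack: []
LOAD_CONST → push 5. Stack: [5]
LOAD_FAST u → push 36. Stack: [5, 36]
BINARY_OP & → 5 & 36 = 4. Stack: [4]
LOAD_FAST_LOAD_FAST a,b → push 20,-2. Stack: [4, 20, -2]
BINARY_OP // → 20 // -2 = -10. Stack: [4, -10]
BINARY_OP * → 4 * -10 = -40. Stack: [-40]
STORE_FAST x → x=-40. Stack: []
LOAD_FAST x → push -40. Stack: [-40]
RETURN_VALUE → return -40.

-40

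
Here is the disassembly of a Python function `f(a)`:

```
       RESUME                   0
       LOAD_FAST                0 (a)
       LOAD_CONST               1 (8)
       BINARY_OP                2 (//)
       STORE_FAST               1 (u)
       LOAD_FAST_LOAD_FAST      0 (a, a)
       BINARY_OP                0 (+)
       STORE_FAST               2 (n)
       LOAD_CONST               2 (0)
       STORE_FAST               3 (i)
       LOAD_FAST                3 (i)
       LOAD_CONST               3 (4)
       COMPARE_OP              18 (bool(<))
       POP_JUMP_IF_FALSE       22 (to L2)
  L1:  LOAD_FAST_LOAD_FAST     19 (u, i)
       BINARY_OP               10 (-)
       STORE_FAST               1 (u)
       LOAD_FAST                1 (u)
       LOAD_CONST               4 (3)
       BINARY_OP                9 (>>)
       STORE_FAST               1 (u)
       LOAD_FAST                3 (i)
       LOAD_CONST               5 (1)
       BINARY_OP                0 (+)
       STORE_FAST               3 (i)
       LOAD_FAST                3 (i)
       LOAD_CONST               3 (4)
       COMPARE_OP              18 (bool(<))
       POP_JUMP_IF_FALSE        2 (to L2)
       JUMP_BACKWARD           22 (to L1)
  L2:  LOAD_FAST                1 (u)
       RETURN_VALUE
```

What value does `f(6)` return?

LOAD_FAST a → push 6
LOAD_CONST → push 8
BINARY_OP // → 6 // 8 = 0
STORE_FAST u → u=0
LOAD_FAST_LOAD_FAST a,a → push 6,6
BINARY_OP + → 6 + 6 = 12
STORE_FAST n → n=12
LOAD_CONST → push 0
STORE_FAST i → i=0
LOAD_FAST i → push 0
LOAD_CONST → push 4
COMPARE_OP bool(<) → 0 vs 4 = True
POP_JUMP_IF_FALSE → pop True; no jump
LOAD_FAST_LOAD_FAST u,i → push 0,0
BINARY_OP - → 0 - 0 = 0
STORE_FAST u → u=0
LOAD_FAST u → push 0
LOAD_CONST → push 3
BINARY_OP >> → 0 >> 3 = 0
STORE_FAST u → u=0
LOAD_FAST i → push 0
LOAD_CONST → push 1
BINARY_OP + → 0 + 1 = 1
STORE_FAST i → i=1
LOAD_FAST i → push 1
LOAD_CONST → push 4
COMPARE_OP bool(<) → 1 vs 4 = True
POP_JUMP_IF_FALSE → pop True; no jump
LOAD_FAST_LOAD_FAST u,i → push 0,1
BINARY_OP - → 0 - 1 = -1
STORE_FAST u → u=-1
LOAD_FAST u → push -1
LOAD_CONST → push 3
BINARY_OP >> → -1 >> 3 = -1
STORE_FAST u → u=-1
LOAD_FAST i → push 1
LOAD_CONST → push 1
BINARY_OP + → 1 + 1 = 2
STORE_FAST i → i=2
LOAD_FAST i → push 2
LOAD_CONST → push 4
COMPARE_OP bool(<) → 2 vs 4 = True
POP_JUMP_IF_FALSE → pop True; no jump
LOAD_FAST_LOAD_FAST u,i → push -1,2
BINARY_OP - → -1 - 2 = -3
STORE_FAST u → u=-3
LOAD_FAST u → push -3
LOAD_CONST → push 3
BINARY_OP >> → -3 >> 3 = -1
STORE_FAST u → u=-1
LOAD_FAST i → push 2
LOAD_CONST → push 1
BINARY_OP + → 2 + 1 = 3
STORE_FAST i → i=3
LOAD_FAST i → push 3
LOAD_CONST → push 4
COMPARE_OP bool(<) → 3 vs 4 = True
POP_JUMP_IF_FALSE → pop True; no jump
LOAD_FAST_LOAD_FAST u,i → push -1,3
BINARY_OP - → -1 - 3 = -4
STORE_FAST u → u=-4
LOAD_FAST u → push -4
LOAD_CONST → push 3
BINARY_OP >> → -4 >> 3 = -1
STORE_FAST u → u=-1
LOAD_FAST i → push 3
LOAD_CONST → push 1
BINARY_OP + → 3 + 1 = 4
STORE_FAST i → i=4
LOAD_FAST i → push 4
LOAD_CONST → push 4
COMPARE_OP bool(<) → 4 vs 4 = False
POP_JUMP_IF_FALSE → pop False; jump
LOAD_FAST u → push -1
RETURN_VALUE → return -1.

-1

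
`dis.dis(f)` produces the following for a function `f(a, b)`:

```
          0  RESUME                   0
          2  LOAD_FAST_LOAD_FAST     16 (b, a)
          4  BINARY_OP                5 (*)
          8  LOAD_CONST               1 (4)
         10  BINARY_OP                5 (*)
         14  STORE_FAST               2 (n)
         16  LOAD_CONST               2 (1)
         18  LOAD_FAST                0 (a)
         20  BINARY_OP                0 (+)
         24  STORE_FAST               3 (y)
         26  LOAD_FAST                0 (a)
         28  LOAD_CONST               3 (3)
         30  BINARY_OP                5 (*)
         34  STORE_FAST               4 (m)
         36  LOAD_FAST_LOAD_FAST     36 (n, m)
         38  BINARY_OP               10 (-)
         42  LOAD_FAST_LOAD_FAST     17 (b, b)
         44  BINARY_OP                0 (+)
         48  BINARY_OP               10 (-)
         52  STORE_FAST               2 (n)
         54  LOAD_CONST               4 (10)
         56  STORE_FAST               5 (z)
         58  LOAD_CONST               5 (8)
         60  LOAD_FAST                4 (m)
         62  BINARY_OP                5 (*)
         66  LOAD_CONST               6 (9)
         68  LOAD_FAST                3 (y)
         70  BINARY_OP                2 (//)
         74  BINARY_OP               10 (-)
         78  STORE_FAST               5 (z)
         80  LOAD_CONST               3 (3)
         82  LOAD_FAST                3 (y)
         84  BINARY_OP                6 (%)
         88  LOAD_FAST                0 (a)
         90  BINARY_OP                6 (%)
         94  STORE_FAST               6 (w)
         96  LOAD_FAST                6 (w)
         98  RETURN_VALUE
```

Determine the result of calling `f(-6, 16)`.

-2

LOAD_FAST_LOAD_FAST b,a → push 16,-6. Stack: [16, -6]
BINARY_OP * → 16 * -6 = -96. Stack: [-96]
LOAD_CONST → push 4. Stack: [-96, 4]
BINARY_OP * → -96 * 4 = -384. Stack: [-384]
STORE_FAST n → n=-384. Stack: []
LOAD_CONST → push 1. Stack: [1]
LOAD_FAST a → push -6. Stack: [1, -6]
BINARY_OP + → 1 + -6 = -5. Stack: [-5]
STORE_FAST y → y=-5. Stack: []
LOAD_FAST a → push -6. Stack: [-6]
LOAD_CONST → push 3. Stack: [-6, 3]
BINARY_OP * → -6 * 3 = -18. Stack: [-18]
STORE_FAST m → m=-18. Stack: []
LOAD_FAST_LOAD_FAST n,m → push -384,-18. Stack: [-384, -18]
BINARY_OP - → -384 - -18 = -366. Stack: [-366]
LOAD_FAST_LOAD_FAST b,b → push 16,16. Stack: [-366, 16, 16]
BINARY_OP + → 16 + 16 = 32. Stack: [-366, 32]
BINARY_OP - → -366 - 32 = -398. Stack: [-398]
STORE_FAST n → n=-398. Stack: []
LOAD_CONST → push 10. Stack: [10]
STORE_FAST z → z=10. Stack: []
LOAD_CONST → push 8. Stack: [8]
LOAD_FAST m → push -18. Stack: [8, -18]
BINARY_OP * → 8 * -18 = -144. Stack: [-144]
LOAD_CONST → push 9. Stack: [-144, 9]
LOAD_FAST y → push -5. Stack: [-144, 9, -5]
BINARY_OP // → 9 // -5 = -2. Stack: [-144, -2]
BINARY_OP - → -144 - -2 = -142. Stack: [-142]
STORE_FAST z → z=-142. Stack: []
LOAD_CONST → push 3. Stack: [3]
LOAD_FAST y → push -5. Stack: [3, -5]
BINARY_OP % → 3 % -5 = -2. Stack: [-2]
LOAD_FAST a → push -6. Stack: [-2, -6]
BINARY_OP % → -2 % -6 = -2. Stack: [-2]
STORE_FAST w → w=-2. Stack: []
LOAD_FAST w → push -2. Stack: [-2]
RETURN_VALUE → return -2.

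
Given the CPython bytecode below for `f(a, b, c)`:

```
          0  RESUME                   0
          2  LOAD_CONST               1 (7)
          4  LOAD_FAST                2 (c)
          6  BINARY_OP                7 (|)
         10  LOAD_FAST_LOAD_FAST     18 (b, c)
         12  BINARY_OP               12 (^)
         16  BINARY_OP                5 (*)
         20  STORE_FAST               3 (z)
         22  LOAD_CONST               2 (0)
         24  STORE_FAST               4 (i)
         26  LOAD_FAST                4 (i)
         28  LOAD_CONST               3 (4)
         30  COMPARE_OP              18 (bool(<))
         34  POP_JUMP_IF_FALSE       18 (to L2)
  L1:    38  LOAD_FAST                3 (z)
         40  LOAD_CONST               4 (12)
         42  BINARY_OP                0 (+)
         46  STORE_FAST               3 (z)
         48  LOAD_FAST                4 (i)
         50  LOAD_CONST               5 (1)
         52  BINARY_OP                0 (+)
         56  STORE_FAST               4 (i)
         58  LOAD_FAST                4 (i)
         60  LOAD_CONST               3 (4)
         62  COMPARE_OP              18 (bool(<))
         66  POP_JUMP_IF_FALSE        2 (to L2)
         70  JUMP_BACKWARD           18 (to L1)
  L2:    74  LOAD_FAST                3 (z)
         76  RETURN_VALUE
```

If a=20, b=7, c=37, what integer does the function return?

LOAD_CONST → push 7. Stack: [7]
LOAD_FAST c → push 37. Stack: [7, 37]
BINARY_OP | → 7 | 37 = 39. Stack: [39]
LOAD_FAST_LOAD_FAST b,c → push 7,37. Stack: [39, 7, 37]
BINARY_OP ^ → 7 ^ 37 = 34. Stack: [39, 34]
BINARY_OP * → 39 * 34 = 1326. Stack: [1326]
STORE_FAST z → z=1326. Stack: []
LOAD_CONST → push 0. Stack: [0]
STORE_FAST i → i=0. Stack: []
LOAD_FAST i → push 0. Stack: [0]
LOAD_CONST → push 4. Stack: [0, 4]
COMPARE_OP bool(<) → 0 vs 4 = True. Stack: [True]
POP_JUMP_IF_FALSE → pop True; no jump. Stack: []
LOAD_FAST z → push 1326. Stack: [1326]
LOAD_CONST → push 12. Stack: [1326, 12]
BINARY_OP + → 1326 + 12 = 1338. Stack: [1338]
STORE_FAST z → z=1338. Stack: []
LOAD_FAST i → push 0. Stack: [0]
LOAD_CONST → push 1. Stack: [0, 1]
BINARY_OP + → 0 + 1 = 1. Stack: [1]
STORE_FAST i → i=1. Stack: []
LOAD_FAST i → push 1. Stack: [1]
LOAD_CONST → push 4. Stack: [1, 4]
COMPARE_OP bool(<) → 1 vs 4 = True. Stack: [True]
POP_JUMP_IF_FALSE → pop True; no jump. Stack: []
LOAD_FAST z → push 1338. Stack: [1338]
LOAD_CONST → push 12. Stack: [1338, 12]
BINARY_OP + → 1338 + 12 = 1350. Stack: [1350]
STORE_FAST z → z=1350. Stack: []
LOAD_FAST i → push 1. Stack: [1]
LOAD_CONST → push 1. Stack: [1, 1]
BINARY_OP + → 1 + 1 = 2. Stack: [2]
STORE_FAST i → i=2. Stack: []
LOAD_FAST i → push 2. Stack: [2]
LOAD_CONST → push 4. Stack: [2, 4]
COMPARE_OP bool(<) → 2 vs 4 = True. Stack: [True]
POP_JUMP_IF_FALSE → pop True; no jump. Stack: []
LOAD_FAST z → push 1350. Stack: [1350]
LOAD_CONST → push 12. Stack: [1350, 12]
BINARY_OP + → 1350 + 12 = 1362. Stack: [1362]
STORE_FAST z → z=1362. Stack: []
LOAD_FAST i → push 2. Stack: [2]
LOAD_CONST → push 1. Stack: [2, 1]
BINARY_OP + → 2 + 1 = 3. Stack: [3]
STORE_FAST i → i=3. Stack: []
LOAD_FAST i → push 3. Stack: [3]
LOAD_CONST → push 4. Stack: [3, 4]
COMPARE_OP bool(<) → 3 vs 4 = True. Stack: [True]
POP_JUMP_IF_FALSE → pop True; no jump. Stack: []
LOAD_FAST z → push 1362. Stack: [1362]
LOAD_CONST → push 12. Stack: [1362, 12]
BINARY_OP + → 1362 + 12 = 1374. Stack: [1374]
STORE_FAST z → z=1374. Stack: []
LOAD_FAST i → push 3. Stack: [3]
LOAD_CONST → push 1. Stack: [3, 1]
BINARY_OP + → 3 + 1 = 4. Stack: [4]
STORE_FAST i → i=4. Stack: []
LOAD_FAST i → push 4. Stack: [4]
LOAD_CONST → push 4. Stack: [4, 4]
COMPARE_OP bool(<) → 4 vs 4 = False. Stack: [False]
POP_JUMP_IF_FALSE → pop False; jump. Stack: []
LOAD_FAST z → push 1374. Stack: [1374]
RETURN_VALUE → return 1374.

1374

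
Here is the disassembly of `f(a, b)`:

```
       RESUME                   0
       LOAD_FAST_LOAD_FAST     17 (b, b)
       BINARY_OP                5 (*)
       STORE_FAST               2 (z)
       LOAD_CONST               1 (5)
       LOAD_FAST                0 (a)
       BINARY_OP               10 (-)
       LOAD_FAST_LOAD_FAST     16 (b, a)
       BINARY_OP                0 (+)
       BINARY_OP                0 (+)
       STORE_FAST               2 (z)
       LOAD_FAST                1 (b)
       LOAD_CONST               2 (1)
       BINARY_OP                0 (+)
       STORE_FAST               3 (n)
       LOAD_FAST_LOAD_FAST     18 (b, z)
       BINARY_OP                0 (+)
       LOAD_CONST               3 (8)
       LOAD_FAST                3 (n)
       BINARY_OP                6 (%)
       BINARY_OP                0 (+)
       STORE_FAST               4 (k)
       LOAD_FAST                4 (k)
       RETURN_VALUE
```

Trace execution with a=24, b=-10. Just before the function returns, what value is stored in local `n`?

LOAD_FAST_LOAD_FAST b,b → push -10,-10. Stack: [-10, -10]
BINARY_OP * → -10 * -10 = 100. Stack: [100]
STORE_FAST z → z=100. Stack: []
LOAD_CONST → push 5. Stack: [5]
LOAD_FAST a → push 24. Stack: [5, 24]
BINARY_OP - → 5 - 24 = -19. Stack: [-19]
LOAD_FAST_LOAD_FAST b,a → push -10,24. Stack: [-19, -10, 24]
BINARY_OP + → -10 + 24 = 14. Stack: [-19, 14]
BINARY_OP + → -19 + 14 = -5. Stack: [-5]
STORE_FAST z → z=-5. Stack: []
LOAD_FAST b → push -10. Stack: [-10]
LOAD_CONST → push 1. Stack: [-10, 1]
BINARY_OP + → -10 + 1 = -9. Stack: [-9]
STORE_FAST n → n=-9. Stack: []
LOAD_FAST_LOAD_FAST b,z → push -10,-5. Stack: [-10, -5]
BINARY_OP + → -10 + -5 = -15. Stack: [-15]
LOAD_CONST → push 8. Stack: [-15, 8]
LOAD_FAST n → push -9. Stack: [-15, 8, -9]
BINARY_OP % → 8 % -9 = -1. Stack: [-15, -1]
BINARY_OP + → -15 + -1 = -16. Stack: [-16]
STORE_FAST k → k=-16. Stack: []
LOAD_FAST k → push -16. Stack: [-16]
RETURN_VALUE → return -16.

-9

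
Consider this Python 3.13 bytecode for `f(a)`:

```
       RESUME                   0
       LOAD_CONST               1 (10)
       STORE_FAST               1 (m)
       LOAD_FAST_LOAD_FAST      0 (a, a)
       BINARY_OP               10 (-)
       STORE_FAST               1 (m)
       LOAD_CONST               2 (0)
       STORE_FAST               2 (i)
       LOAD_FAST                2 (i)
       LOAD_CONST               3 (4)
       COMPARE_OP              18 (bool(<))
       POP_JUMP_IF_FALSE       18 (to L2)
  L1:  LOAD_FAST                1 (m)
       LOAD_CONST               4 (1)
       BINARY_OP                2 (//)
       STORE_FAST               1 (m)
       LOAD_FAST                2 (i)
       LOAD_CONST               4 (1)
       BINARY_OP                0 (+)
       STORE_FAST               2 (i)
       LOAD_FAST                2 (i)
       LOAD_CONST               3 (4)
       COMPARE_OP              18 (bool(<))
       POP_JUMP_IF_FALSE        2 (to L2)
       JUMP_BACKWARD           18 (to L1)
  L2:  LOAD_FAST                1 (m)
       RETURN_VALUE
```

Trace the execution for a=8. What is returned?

0

LOAD_CONST → push 10. Stack: [10]
STORE_FAST m → m=10. Stack: []
LOAD_FAST_LOAD_FAST a,a → push 8,8. Stack: [8, 8]
BINARY_OP - → 8 - 8 = 0. Stack: [0]
STORE_FAST m → m=0. Stack: []
LOAD_CONST → push 0. Stack: [0]
STORE_FAST i → i=0. Stack: []
LOAD_FAST i → push 0. Stack: [0]
LOAD_CONST → push 4. Stack: [0, 4]
COMPARE_OP bool(<) → 0 vs 4 = True. Stack: [True]
POP_JUMP_IF_FALSE → pop True; no jump. Stack: []
LOAD_FAST m → push 0. Stack: [0]
LOAD_CONST → push 1. Stack: [0, 1]
BINARY_OP // → 0 // 1 = 0. Stack: [0]
STORE_FAST m → m=0. Stack: []
LOAD_FAST i → push 0. Stack: [0]
LOAD_CONST → push 1. Stack: [0, 1]
BINARY_OP + → 0 + 1 = 1. Stack: [1]
STORE_FAST i → i=1. Stack: []
LOAD_FAST i → push 1. Stack: [1]
LOAD_CONST → push 4. Stack: [1, 4]
COMPARE_OP bool(<) → 1 vs 4 = True. Stack: [True]
POP_JUMP_IF_FALSE → pop True; no jump. Stack: []
LOAD_FAST m → push 0. Stack: [0]
LOAD_CONST → push 1. Stack: [0, 1]
BINARY_OP // → 0 // 1 = 0. Stack: [0]
STORE_FAST m → m=0. Stack: []
LOAD_FAST i → push 1. Stack: [1]
LOAD_CONST → push 1. Stack: [1, 1]
BINARY_OP + → 1 + 1 = 2. Stack: [2]
STORE_FAST i → i=2. Stack: []
LOAD_FAST i → push 2. Stack: [2]
LOAD_CONST → push 4. Stack: [2, 4]
COMPARE_OP bool(<) → 2 vs 4 = True. Stack: [True]
POP_JUMP_IF_FALSE → pop True; no jump. Stack: []
LOAD_FAST m → push 0. Stack: [0]
LOAD_CONST → push 1. Stack: [0, 1]
BINARY_OP // → 0 // 1 = 0. Stack: [0]
STORE_FAST m → m=0. Stack: []
LOAD_FAST i → push 2. Stack: [2]
LOAD_CONST → push 1. Stack: [2, 1]
BINARY_OP + → 2 + 1 = 3. Stack: [3]
STORE_FAST i → i=3. Stack: []
LOAD_FAST i → push 3. Stack: [3]
LOAD_CONST → push 4. Stack: [3, 4]
COMPARE_OP bool(<) → 3 vs 4 = True. Stack: [True]
POP_JUMP_IF_FALSE → pop True; no jump. Stack: []
LOAD_FAST m → push 0. Stack: [0]
LOAD_CONST → push 1. Stack: [0, 1]
BINARY_OP // → 0 // 1 = 0. Stack: [0]
STORE_FAST m → m=0. Stack: []
LOAD_FAST i → push 3. Stack: [3]
LOAD_CONST → push 1. Stack: [3, 1]
BINARY_OP + → 3 + 1 = 4. Stack: [4]
STORE_FAST i → i=4. Stack: []
LOAD_FAST i → push 4. Stack: [4]
LOAD_CONST → push 4. Stack: [4, 4]
COMPARE_OP bool(<) → 4 vs 4 = False. Stack: [False]
POP_JUMP_IF_FALSE → pop False; jump. Stack: []
LOAD_FAST m → push 0. Stack: [0]
RETURN_VALUE → return 0.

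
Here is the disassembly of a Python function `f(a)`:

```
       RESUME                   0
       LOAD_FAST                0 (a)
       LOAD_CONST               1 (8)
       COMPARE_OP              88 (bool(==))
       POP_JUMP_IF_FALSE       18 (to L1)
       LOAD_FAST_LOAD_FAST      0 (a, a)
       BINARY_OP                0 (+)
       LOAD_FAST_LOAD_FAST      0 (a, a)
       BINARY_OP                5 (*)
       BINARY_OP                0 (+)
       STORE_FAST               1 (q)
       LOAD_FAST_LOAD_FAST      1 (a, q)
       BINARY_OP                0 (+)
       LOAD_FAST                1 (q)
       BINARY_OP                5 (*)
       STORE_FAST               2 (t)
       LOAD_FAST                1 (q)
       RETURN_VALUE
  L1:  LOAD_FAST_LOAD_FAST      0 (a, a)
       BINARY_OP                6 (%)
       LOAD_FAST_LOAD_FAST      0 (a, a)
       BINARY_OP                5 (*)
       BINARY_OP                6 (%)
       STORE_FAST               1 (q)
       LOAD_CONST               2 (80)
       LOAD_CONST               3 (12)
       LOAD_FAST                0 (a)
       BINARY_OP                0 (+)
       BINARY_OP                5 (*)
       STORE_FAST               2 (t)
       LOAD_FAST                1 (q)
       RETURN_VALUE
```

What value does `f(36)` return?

0

LOAD_FAST a → push 36. Stack: [36]
LOAD_CONST → push 8. Stack: [36, 8]
COMPARE_OP bool(==) → 36 vs 8 = False. Stack: [False]
POP_JUMP_IF_FALSE → pop False; jump. Stack: []
LOAD_FAST_LOAD_FAST a,a → push 36,36. Stack: [36, 36]
BINARY_OP % → 36 % 36 = 0. Stack: [0]
LOAD_FAST_LOAD_FAST a,a → push 36,36. Stack: [0, 36, 36]
BINARY_OP * → 36 * 36 = 1296. Stack: [0, 1296]
BINARY_OP % → 0 % 1296 = 0. Stack: [0]
STORE_FAST q → q=0. Stack: []
LOAD_CONST → push 80. Stack: [80]
LOAD_CONST → push 12. Stack: [80, 12]
LOAD_FAST a → push 36. Stack: [80, 12, 36]
BINARY_OP + → 12 + 36 = 48. Stack: [80, 48]
BINARY_OP * → 80 * 48 = 3840. Stack: [3840]
STORE_FAST t → t=3840. Stack: []
LOAD_FAST q → push 0. Stack: [0]
RETURN_VALUE → return 0.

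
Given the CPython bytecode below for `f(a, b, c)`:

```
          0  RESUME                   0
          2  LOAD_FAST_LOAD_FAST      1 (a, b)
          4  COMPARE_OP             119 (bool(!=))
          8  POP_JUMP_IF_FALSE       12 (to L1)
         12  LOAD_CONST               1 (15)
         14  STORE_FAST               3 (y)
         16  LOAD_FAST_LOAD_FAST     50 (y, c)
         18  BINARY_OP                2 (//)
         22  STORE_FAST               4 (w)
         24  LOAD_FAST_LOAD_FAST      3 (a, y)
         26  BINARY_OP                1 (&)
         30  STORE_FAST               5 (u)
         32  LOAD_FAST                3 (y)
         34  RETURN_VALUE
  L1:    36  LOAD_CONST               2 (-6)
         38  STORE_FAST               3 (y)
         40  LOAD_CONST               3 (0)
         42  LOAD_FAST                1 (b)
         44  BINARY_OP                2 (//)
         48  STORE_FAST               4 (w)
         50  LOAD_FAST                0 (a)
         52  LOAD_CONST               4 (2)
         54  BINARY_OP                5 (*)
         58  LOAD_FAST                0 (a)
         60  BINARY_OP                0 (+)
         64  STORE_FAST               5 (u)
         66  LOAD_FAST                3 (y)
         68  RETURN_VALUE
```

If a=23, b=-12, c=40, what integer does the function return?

15

LOAD_FAST_LOAD_FAST a,b → push 23,-12. Stack: [23, -12]
COMPARE_OP bool(!=) → 23 vs -12 = True. Stack: [True]
POP_JUMP_IF_FALSE → pop True; no jump. Stack: []
LOAD_CONST → push 15. Stack: [15]
STORE_FAST y → y=15. Stack: []
LOAD_FAST_LOAD_FAST y,c → push 15,40. Stack: [15, 40]
BINARY_OP // → 15 // 40 = 0. Stack: [0]
STORE_FAST w → w=0. Stack: []
LOAD_FAST_LOAD_FAST a,y → push 23,15. Stack: [23, 15]
BINARY_OP & → 23 & 15 = 7. Stack: [7]
STORE_FAST u → u=7. Stack: []
LOAD_FAST y → push 15. Stack: [15]
RETURN_VALUE → return 15.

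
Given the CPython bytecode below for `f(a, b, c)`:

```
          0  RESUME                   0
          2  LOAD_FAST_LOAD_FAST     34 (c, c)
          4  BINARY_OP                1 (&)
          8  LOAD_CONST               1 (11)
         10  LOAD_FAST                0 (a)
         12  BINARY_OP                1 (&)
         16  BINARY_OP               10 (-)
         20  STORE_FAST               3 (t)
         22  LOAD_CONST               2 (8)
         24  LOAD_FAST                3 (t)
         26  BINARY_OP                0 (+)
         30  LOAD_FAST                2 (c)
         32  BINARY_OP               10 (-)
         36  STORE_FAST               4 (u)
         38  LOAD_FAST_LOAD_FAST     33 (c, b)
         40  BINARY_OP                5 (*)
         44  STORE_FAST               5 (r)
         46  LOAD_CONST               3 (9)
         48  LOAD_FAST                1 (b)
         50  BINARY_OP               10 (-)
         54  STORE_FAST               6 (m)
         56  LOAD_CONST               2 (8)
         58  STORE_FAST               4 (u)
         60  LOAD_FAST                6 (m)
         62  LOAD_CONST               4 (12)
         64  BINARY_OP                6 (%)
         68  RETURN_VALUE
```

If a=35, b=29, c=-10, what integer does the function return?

LOAD_FAST_LOAD_FAST c,c → push -10,-10. Stack: [-10, -10]
BINARY_OP & → -10 & -10 = -10. Stack: [-10]
LOAD_CONST → push 11. Stack: [-10, 11]
LOAD_FAST a → push 35. Stack: [-10, 11, 35]
BINARY_OP & → 11 & 35 = 3. Stack: [-10, 3]
BINARY_OP - → -10 - 3 = -13. Stack: [-13]
STORE_FAST t → t=-13. Stack: []
LOAD_CONST → push 8. Stack: [8]
LOAD_FAST t → push -13. Stack: [8, -13]
BINARY_OP + → 8 + -13 = -5. Stack: [-5]
LOAD_FAST c → push -10. Stack: [-5, -10]
BINARY_OP - → -5 - -10 = 5. Stack: [5]
STORE_FAST u → u=5. Stack: []
LOAD_FAST_LOAD_FAST c,b → push -10,29. Stack: [-10, 29]
BINARY_OP * → -10 * 29 = -290. Stack: [-290]
STORE_FAST r → r=-290. Stack: []
LOAD_CONST → push 9. Stack: [9]
LOAD_FAST b → push 29. Stack: [9, 29]
BINARY_OP - → 9 - 29 = -20. Stack: [-20]
STORE_FAST m → m=-20. Stack: []
LOAD_CONST → push 8. Stack: [8]
STORE_FAST u → u=8. Stack: []
LOAD_FAST m → push -20. Stack: [-20]
LOAD_CONST → push 12. Stack: [-20, 12]
BINARY_OP % → -20 % 12 = 4. Stack: [4]
RETURN_VALUE → return 4.

4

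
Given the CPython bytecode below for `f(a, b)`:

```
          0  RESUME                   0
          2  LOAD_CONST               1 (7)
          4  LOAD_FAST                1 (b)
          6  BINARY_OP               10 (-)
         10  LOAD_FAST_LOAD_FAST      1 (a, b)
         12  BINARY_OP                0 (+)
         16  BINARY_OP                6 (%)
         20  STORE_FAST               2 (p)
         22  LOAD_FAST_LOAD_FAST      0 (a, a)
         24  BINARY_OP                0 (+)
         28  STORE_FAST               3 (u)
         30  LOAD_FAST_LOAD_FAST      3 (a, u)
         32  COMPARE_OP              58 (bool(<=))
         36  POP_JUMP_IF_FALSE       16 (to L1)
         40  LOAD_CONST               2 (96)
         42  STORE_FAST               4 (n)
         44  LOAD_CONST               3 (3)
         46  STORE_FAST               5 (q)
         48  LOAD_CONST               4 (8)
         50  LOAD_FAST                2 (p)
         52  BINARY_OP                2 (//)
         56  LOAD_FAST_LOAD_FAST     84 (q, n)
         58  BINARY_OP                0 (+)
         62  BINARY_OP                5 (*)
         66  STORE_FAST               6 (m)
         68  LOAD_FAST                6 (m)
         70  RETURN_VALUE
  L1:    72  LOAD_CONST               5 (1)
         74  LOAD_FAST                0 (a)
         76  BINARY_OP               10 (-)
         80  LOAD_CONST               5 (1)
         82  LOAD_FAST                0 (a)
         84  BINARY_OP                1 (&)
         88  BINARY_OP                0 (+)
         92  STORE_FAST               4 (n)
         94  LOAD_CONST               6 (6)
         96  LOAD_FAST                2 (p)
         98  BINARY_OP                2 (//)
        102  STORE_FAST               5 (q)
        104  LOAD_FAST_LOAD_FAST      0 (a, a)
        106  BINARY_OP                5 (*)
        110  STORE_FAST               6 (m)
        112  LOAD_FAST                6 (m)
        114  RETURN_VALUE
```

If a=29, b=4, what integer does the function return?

198

LOAD_CONST → push 7. Stack: [7]
LOAD_FAST b → push 4. Stack: [7, 4]
BINARY_OP - → 7 - 4 = 3. Stack: [3]
LOAD_FAST_LOAD_FAST a,b → push 29,4. Stack: [3, 29, 4]
BINARY_OP + → 29 + 4 = 33. Stack: [3, 33]
BINARY_OP % → 3 % 33 = 3. Stack: [3]
STORE_FAST p → p=3. Stack: []
LOAD_FAST_LOAD_FAST a,a → push 29,29. Stack: [29, 29]
BINARY_OP + → 29 + 29 = 58. Stack: [58]
STORE_FAST u → u=58. Stack: []
LOAD_FAST_LOAD_FAST a,u → push 29,58. Stack: [29, 58]
COMPARE_OP bool(<=) → 29 vs 58 = True. Stack: [True]
POP_JUMP_IF_FALSE → pop True; no jump. Stack: []
LOAD_CONST → push 96. Stack: [96]
STORE_FAST n → n=96. Stack: []
LOAD_CONST → push 3. Stack: [3]
STORE_FAST q → q=3. Stack: []
LOAD_CONST → push 8. Stack: [8]
LOAD_FAST p → push 3. Stack: [8, 3]
BINARY_OP // → 8 // 3 = 2. Stack: [2]
LOAD_FAST_LOAD_FAST q,n → push 3,96. Stack: [2, 3, 96]
BINARY_OP + → 3 + 96 = 99. Stack: [2, 99]
BINARY_OP * → 2 * 99 = 198. Stack: [198]
STORE_FAST m → m=198. Stack: []
LOAD_FAST m → push 198. Stack: [198]
RETURN_VALUE → return 198.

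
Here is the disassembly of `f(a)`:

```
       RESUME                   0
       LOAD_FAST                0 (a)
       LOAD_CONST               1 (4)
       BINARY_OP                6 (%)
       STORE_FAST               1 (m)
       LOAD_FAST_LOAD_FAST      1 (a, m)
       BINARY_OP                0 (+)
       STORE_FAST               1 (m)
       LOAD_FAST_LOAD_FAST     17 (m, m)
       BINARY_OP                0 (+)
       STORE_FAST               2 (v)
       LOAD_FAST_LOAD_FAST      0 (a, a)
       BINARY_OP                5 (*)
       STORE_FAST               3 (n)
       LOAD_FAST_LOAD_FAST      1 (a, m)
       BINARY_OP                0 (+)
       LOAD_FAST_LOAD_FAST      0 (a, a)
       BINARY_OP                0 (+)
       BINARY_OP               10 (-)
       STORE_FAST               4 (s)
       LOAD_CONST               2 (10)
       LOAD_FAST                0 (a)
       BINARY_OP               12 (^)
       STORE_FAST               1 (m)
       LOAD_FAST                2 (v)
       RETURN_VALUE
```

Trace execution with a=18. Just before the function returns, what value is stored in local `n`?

324

LOAD_FAST a → push 18. Stack: [18]
LOAD_CONST → push 4. Stack: [18, 4]
BINARY_OP % → 18 % 4 = 2. Stack: [2]
STORE_FAST m → m=2. Stack: []
LOAD_FAST_LOAD_FAST a,m → push 18,2. Stack: [18, 2]
BINARY_OP + → 18 + 2 = 20. Stack: [20]
STORE_FAST m → m=20. Stack: []
LOAD_FAST_LOAD_FAST m,m → push 20,20. Stack: [20, 20]
BINARY_OP + → 20 + 20 = 40. Stack: [40]
STORE_FAST v → v=40. Stack: []
LOAD_FAST_LOAD_FAST a,a → push 18,18. Stack: [18, 18]
BINARY_OP * → 18 * 18 = 324. Stack: [324]
STORE_FAST n → n=324. Stack: []
LOAD_FAST_LOAD_FAST a,m → push 18,20. Stack: [18, 20]
BINARY_OP + → 18 + 20 = 38. Stack: [38]
LOAD_FAST_LOAD_FAST a,a → push 18,18. Stack: [38, 18, 18]
BINARY_OP + → 18 + 18 = 36. Stack: [38, 36]
BINARY_OP - → 38 - 36 = 2. Stack: [2]
STORE_FAST s → s=2. Stack: []
LOAD_CONST → push 10. Stack: [10]
LOAD_FAST a → push 18. Stack: [10, 18]
BINARY_OP ^ → 10 ^ 18 = 24. Stack: [24]
STORE_FAST m → m=24. Stack: []
LOAD_FAST v → push 40. Stack: [40]
RETURN_VALUE → return 40.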